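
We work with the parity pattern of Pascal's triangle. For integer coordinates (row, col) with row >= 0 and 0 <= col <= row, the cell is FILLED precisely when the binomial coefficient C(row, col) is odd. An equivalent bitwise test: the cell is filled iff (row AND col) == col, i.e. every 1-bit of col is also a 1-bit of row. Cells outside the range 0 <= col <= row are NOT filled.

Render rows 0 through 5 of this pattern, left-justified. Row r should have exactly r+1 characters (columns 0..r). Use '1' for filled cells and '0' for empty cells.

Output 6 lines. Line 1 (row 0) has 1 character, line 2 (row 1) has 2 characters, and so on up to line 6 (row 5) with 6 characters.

Answer: 1
11
101
1111
10001
110011

Derivation:
r0=0: 1
r1=1: 11
r2=10: 101
r3=11: 1111
r4=100: 10001
r5=101: 110011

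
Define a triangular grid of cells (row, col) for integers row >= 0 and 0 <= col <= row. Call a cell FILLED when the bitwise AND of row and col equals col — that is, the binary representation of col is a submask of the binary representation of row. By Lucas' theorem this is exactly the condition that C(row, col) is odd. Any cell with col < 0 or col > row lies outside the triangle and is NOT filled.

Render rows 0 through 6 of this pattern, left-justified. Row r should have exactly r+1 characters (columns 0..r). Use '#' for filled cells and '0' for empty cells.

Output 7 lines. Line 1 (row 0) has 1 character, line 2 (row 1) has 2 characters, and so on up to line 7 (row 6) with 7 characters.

r0=0: #
r1=1: ##
r2=10: #0#
r3=11: ####
r4=100: #000#
r5=101: ##00##
r6=110: #0#0#0#

Answer: #
##
#0#
####
#000#
##00##
#0#0#0#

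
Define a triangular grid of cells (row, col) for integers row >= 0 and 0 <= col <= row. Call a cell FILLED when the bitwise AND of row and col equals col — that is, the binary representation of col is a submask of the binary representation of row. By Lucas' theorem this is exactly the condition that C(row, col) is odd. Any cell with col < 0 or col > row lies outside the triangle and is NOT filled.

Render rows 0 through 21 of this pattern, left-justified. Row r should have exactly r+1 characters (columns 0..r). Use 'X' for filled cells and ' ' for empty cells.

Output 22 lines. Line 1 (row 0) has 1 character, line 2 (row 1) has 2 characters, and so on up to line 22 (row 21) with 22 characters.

r0=0: X
r1=1: XX
r2=10: X X
r3=11: XXXX
r4=100: X   X
r5=101: XX  XX
r6=110: X X X X
r7=111: XXXXXXXX
r8=1000: X       X
r9=1001: XX      XX
r10=1010: X X     X X
r11=1011: XXXX    XXXX
r12=1100: X   X   X   X
r13=1101: XX  XX  XX  XX
r14=1110: X X X X X X X X
r15=1111: XXXXXXXXXXXXXXXX
r16=10000: X               X
r17=10001: XX              XX
r18=10010: X X             X X
r19=10011: XXXX            XXXX
r20=10100: X   X           X   X
r21=10101: XX  XX          XX  XX

Answer: X
XX
X X
XXXX
X   X
XX  XX
X X X X
XXXXXXXX
X       X
XX      XX
X X     X X
XXXX    XXXX
X   X   X   X
XX  XX  XX  XX
X X X X X X X X
XXXXXXXXXXXXXXXX
X               X
XX              XX
X X             X X
XXXX            XXXX
X   X           X   X
XX  XX          XX  XX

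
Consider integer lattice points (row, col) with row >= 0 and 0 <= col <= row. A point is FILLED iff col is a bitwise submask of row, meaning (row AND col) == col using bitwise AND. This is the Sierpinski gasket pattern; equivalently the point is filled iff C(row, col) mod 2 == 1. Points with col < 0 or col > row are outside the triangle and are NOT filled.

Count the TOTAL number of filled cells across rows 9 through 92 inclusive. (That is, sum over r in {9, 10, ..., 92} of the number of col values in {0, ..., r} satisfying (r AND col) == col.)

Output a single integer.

Answer: 1058

Derivation:
r9=1001 pc2: +4 =4
r10=1010 pc2: +4 =8
r11=1011 pc3: +8 =16
r12=1100 pc2: +4 =20
r13=1101 pc3: +8 =28
r14=1110 pc3: +8 =36
r15=1111 pc4: +16 =52
r16=10000 pc1: +2 =54
r17=10001 pc2: +4 =58
r18=10010 pc2: +4 =62
r19=10011 pc3: +8 =70
r20=10100 pc2: +4 =74
r21=10101 pc3: +8 =82
r22=10110 pc3: +8 =90
r23=10111 pc4: +16 =106
r24=11000 pc2: +4 =110
r25=11001 pc3: +8 =118
r26=11010 pc3: +8 =126
r27=11011 pc4: +16 =142
r28=11100 pc3: +8 =150
r29=11101 pc4: +16 =166
r30=11110 pc4: +16 =182
r31=11111 pc5: +32 =214
r32=100000 pc1: +2 =216
r33=100001 pc2: +4 =220
r34=100010 pc2: +4 =224
r35=100011 pc3: +8 =232
r36=100100 pc2: +4 =236
r37=100101 pc3: +8 =244
r38=100110 pc3: +8 =252
r39=100111 pc4: +16 =268
r40=101000 pc2: +4 =272
r41=101001 pc3: +8 =280
r42=101010 pc3: +8 =288
r43=101011 pc4: +16 =304
r44=101100 pc3: +8 =312
r45=101101 pc4: +16 =328
r46=101110 pc4: +16 =344
r47=101111 pc5: +32 =376
r48=110000 pc2: +4 =380
r49=110001 pc3: +8 =388
r50=110010 pc3: +8 =396
r51=110011 pc4: +16 =412
r52=110100 pc3: +8 =420
r53=110101 pc4: +16 =436
r54=110110 pc4: +16 =452
r55=110111 pc5: +32 =484
r56=111000 pc3: +8 =492
r57=111001 pc4: +16 =508
r58=111010 pc4: +16 =524
r59=111011 pc5: +32 =556
r60=111100 pc4: +16 =572
r61=111101 pc5: +32 =604
r62=111110 pc5: +32 =636
r63=111111 pc6: +64 =700
r64=1000000 pc1: +2 =702
r65=1000001 pc2: +4 =706
r66=1000010 pc2: +4 =710
r67=1000011 pc3: +8 =718
r68=1000100 pc2: +4 =722
r69=1000101 pc3: +8 =730
r70=1000110 pc3: +8 =738
r71=1000111 pc4: +16 =754
r72=1001000 pc2: +4 =758
r73=1001001 pc3: +8 =766
r74=1001010 pc3: +8 =774
r75=1001011 pc4: +16 =790
r76=1001100 pc3: +8 =798
r77=1001101 pc4: +16 =814
r78=1001110 pc4: +16 =830
r79=1001111 pc5: +32 =862
r80=1010000 pc2: +4 =866
r81=1010001 pc3: +8 =874
r82=1010010 pc3: +8 =882
r83=1010011 pc4: +16 =898
r84=1010100 pc3: +8 =906
r85=1010101 pc4: +16 =922
r86=1010110 pc4: +16 =938
r87=1010111 pc5: +32 =970
r88=1011000 pc3: +8 =978
r89=1011001 pc4: +16 =994
r90=1011010 pc4: +16 =1010
r91=1011011 pc5: +32 =1042
r92=1011100 pc4: +16 =1058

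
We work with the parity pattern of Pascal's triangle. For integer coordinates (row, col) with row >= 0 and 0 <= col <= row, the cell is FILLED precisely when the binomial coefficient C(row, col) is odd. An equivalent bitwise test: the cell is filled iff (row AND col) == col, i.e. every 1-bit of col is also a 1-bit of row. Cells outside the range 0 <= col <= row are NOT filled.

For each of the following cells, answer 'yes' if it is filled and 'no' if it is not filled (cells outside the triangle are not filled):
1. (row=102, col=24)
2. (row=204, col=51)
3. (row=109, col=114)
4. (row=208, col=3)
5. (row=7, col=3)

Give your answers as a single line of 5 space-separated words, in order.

Answer: no no no no yes

Derivation:
(102,24): row=0b1100110, col=0b11000, row AND col = 0b0 = 0; 0 != 24 -> empty
(204,51): row=0b11001100, col=0b110011, row AND col = 0b0 = 0; 0 != 51 -> empty
(109,114): col outside [0, 109] -> not filled
(208,3): row=0b11010000, col=0b11, row AND col = 0b0 = 0; 0 != 3 -> empty
(7,3): row=0b111, col=0b11, row AND col = 0b11 = 3; 3 == 3 -> filled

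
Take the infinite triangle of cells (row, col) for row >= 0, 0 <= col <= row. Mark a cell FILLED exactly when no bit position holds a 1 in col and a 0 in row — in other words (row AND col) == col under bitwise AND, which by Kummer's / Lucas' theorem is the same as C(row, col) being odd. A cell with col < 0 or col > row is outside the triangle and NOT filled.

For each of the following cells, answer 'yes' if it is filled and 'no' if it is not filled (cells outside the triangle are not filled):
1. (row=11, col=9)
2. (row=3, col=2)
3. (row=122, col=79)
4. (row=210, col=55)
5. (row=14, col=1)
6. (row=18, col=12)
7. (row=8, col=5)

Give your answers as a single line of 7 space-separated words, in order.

Answer: yes yes no no no no no

Derivation:
(11,9): row=0b1011, col=0b1001, row AND col = 0b1001 = 9; 9 == 9 -> filled
(3,2): row=0b11, col=0b10, row AND col = 0b10 = 2; 2 == 2 -> filled
(122,79): row=0b1111010, col=0b1001111, row AND col = 0b1001010 = 74; 74 != 79 -> empty
(210,55): row=0b11010010, col=0b110111, row AND col = 0b10010 = 18; 18 != 55 -> empty
(14,1): row=0b1110, col=0b1, row AND col = 0b0 = 0; 0 != 1 -> empty
(18,12): row=0b10010, col=0b1100, row AND col = 0b0 = 0; 0 != 12 -> empty
(8,5): row=0b1000, col=0b101, row AND col = 0b0 = 0; 0 != 5 -> empty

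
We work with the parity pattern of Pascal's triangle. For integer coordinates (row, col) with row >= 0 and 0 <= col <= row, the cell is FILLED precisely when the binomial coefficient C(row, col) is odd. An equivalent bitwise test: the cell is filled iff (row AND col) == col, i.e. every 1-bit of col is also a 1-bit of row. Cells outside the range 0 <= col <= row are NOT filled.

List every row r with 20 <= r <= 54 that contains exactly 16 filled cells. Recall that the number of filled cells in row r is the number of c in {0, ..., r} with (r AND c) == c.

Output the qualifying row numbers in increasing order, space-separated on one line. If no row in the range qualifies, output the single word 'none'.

Row r has 2^popcount(r) filled cells, so we need popcount(r) = log2(16) = 4.
Scan r = 20..54 and keep those with exactly 4 one-bits:
r=20=10100 popcount=2 -> skip
r=21=10101 popcount=3 -> skip
r=22=10110 popcount=3 -> skip
r=23=10111 popcount=4 -> KEEP
r=24=11000 popcount=2 -> skip
r=25=11001 popcount=3 -> skip
r=26=11010 popcount=3 -> skip
r=27=11011 popcount=4 -> KEEP
r=28=11100 popcount=3 -> skip
r=29=11101 popcount=4 -> KEEP
r=30=11110 popcount=4 -> KEEP
r=31=11111 popcount=5 -> skip
r=32=100000 popcount=1 -> skip
r=33=100001 popcount=2 -> skip
r=34=100010 popcount=2 -> skip
r=35=100011 popcount=3 -> skip
r=36=100100 popcount=2 -> skip
r=37=100101 popcount=3 -> skip
r=38=100110 popcount=3 -> skip
r=39=100111 popcount=4 -> KEEP
r=40=101000 popcount=2 -> skip
r=41=101001 popcount=3 -> skip
r=42=101010 popcount=3 -> skip
r=43=101011 popcount=4 -> KEEP
r=44=101100 popcount=3 -> skip
r=45=101101 popcount=4 -> KEEP
r=46=101110 popcount=4 -> KEEP
r=47=101111 popcount=5 -> skip
r=48=110000 popcount=2 -> skip
r=49=110001 popcount=3 -> skip
r=50=110010 popcount=3 -> skip
r=51=110011 popcount=4 -> KEEP
r=52=110100 popcount=3 -> skip
r=53=110101 popcount=4 -> KEEP
r=54=110110 popcount=4 -> KEEP
Kept rows: 23 27 29 30 39 43 45 46 51 53 54

Answer: 23 27 29 30 39 43 45 46 51 53 54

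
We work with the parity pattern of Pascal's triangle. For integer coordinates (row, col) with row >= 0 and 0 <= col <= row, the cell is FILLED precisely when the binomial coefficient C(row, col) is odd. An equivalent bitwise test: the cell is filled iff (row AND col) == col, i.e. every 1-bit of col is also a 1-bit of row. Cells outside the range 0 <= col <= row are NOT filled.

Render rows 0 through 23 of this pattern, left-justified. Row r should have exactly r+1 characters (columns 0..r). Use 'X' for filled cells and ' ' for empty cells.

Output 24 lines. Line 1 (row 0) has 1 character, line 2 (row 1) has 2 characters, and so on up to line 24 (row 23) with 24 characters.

r0=0: X
r1=1: XX
r2=10: X X
r3=11: XXXX
r4=100: X   X
r5=101: XX  XX
r6=110: X X X X
r7=111: XXXXXXXX
r8=1000: X       X
r9=1001: XX      XX
r10=1010: X X     X X
r11=1011: XXXX    XXXX
r12=1100: X   X   X   X
r13=1101: XX  XX  XX  XX
r14=1110: X X X X X X X X
r15=1111: XXXXXXXXXXXXXXXX
r16=10000: X               X
r17=10001: XX              XX
r18=10010: X X             X X
r19=10011: XXXX            XXXX
r20=10100: X   X           X   X
r21=10101: XX  XX          XX  XX
r22=10110: X X X X         X X X X
r23=10111: XXXXXXXX        XXXXXXXX

Answer: X
XX
X X
XXXX
X   X
XX  XX
X X X X
XXXXXXXX
X       X
XX      XX
X X     X X
XXXX    XXXX
X   X   X   X
XX  XX  XX  XX
X X X X X X X X
XXXXXXXXXXXXXXXX
X               X
XX              XX
X X             X X
XXXX            XXXX
X   X           X   X
XX  XX          XX  XX
X X X X         X X X X
XXXXXXXX        XXXXXXXX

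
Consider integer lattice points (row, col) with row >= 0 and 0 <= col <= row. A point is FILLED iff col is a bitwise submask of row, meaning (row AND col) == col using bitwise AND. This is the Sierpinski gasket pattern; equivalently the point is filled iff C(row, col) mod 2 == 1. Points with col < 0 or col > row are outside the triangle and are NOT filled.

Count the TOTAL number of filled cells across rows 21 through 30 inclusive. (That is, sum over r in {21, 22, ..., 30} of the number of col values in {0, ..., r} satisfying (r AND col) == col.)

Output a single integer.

Answer: 108

Derivation:
r21=10101 pc3: +8 =8
r22=10110 pc3: +8 =16
r23=10111 pc4: +16 =32
r24=11000 pc2: +4 =36
r25=11001 pc3: +8 =44
r26=11010 pc3: +8 =52
r27=11011 pc4: +16 =68
r28=11100 pc3: +8 =76
r29=11101 pc4: +16 =92
r30=11110 pc4: +16 =108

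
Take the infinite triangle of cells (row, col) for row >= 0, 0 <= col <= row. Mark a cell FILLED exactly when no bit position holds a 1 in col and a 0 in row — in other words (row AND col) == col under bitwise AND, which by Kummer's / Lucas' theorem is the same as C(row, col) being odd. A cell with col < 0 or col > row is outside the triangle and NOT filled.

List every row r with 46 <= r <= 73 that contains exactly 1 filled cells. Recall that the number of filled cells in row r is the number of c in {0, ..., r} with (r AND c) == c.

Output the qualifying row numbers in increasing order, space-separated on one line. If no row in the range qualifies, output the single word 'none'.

Answer: none

Derivation:
Row r has 2^popcount(r) filled cells, so we need popcount(r) = log2(1) = 0.
Scan r = 46..73 and keep those with exactly 0 one-bits:
r=46=101110 popcount=4 -> skip
r=47=101111 popcount=5 -> skip
r=48=110000 popcount=2 -> skip
r=49=110001 popcount=3 -> skip
r=50=110010 popcount=3 -> skip
r=51=110011 popcount=4 -> skip
r=52=110100 popcount=3 -> skip
r=53=110101 popcount=4 -> skip
r=54=110110 popcount=4 -> skip
r=55=110111 popcount=5 -> skip
r=56=111000 popcount=3 -> skip
r=57=111001 popcount=4 -> skip
r=58=111010 popcount=4 -> skip
r=59=111011 popcount=5 -> skip
r=60=111100 popcount=4 -> skip
r=61=111101 popcount=5 -> skip
r=62=111110 popcount=5 -> skip
r=63=111111 popcount=6 -> skip
r=64=1000000 popcount=1 -> skip
r=65=1000001 popcount=2 -> skip
r=66=1000010 popcount=2 -> skip
r=67=1000011 popcount=3 -> skip
r=68=1000100 popcount=2 -> skip
r=69=1000101 popcount=3 -> skip
r=70=1000110 popcount=3 -> skip
r=71=1000111 popcount=4 -> skip
r=72=1001000 popcount=2 -> skip
r=73=1001001 popcount=3 -> skip
Kept rows: none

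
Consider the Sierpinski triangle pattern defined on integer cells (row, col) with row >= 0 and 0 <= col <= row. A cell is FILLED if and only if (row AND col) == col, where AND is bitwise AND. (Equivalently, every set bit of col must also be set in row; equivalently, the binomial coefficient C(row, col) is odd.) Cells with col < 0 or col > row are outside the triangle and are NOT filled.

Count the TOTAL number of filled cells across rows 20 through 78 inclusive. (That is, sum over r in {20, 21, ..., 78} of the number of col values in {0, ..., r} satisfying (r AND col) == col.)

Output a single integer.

Answer: 760

Derivation:
r20=10100 pc2: +4 =4
r21=10101 pc3: +8 =12
r22=10110 pc3: +8 =20
r23=10111 pc4: +16 =36
r24=11000 pc2: +4 =40
r25=11001 pc3: +8 =48
r26=11010 pc3: +8 =56
r27=11011 pc4: +16 =72
r28=11100 pc3: +8 =80
r29=11101 pc4: +16 =96
r30=11110 pc4: +16 =112
r31=11111 pc5: +32 =144
r32=100000 pc1: +2 =146
r33=100001 pc2: +4 =150
r34=100010 pc2: +4 =154
r35=100011 pc3: +8 =162
r36=100100 pc2: +4 =166
r37=100101 pc3: +8 =174
r38=100110 pc3: +8 =182
r39=100111 pc4: +16 =198
r40=101000 pc2: +4 =202
r41=101001 pc3: +8 =210
r42=101010 pc3: +8 =218
r43=101011 pc4: +16 =234
r44=101100 pc3: +8 =242
r45=101101 pc4: +16 =258
r46=101110 pc4: +16 =274
r47=101111 pc5: +32 =306
r48=110000 pc2: +4 =310
r49=110001 pc3: +8 =318
r50=110010 pc3: +8 =326
r51=110011 pc4: +16 =342
r52=110100 pc3: +8 =350
r53=110101 pc4: +16 =366
r54=110110 pc4: +16 =382
r55=110111 pc5: +32 =414
r56=111000 pc3: +8 =422
r57=111001 pc4: +16 =438
r58=111010 pc4: +16 =454
r59=111011 pc5: +32 =486
r60=111100 pc4: +16 =502
r61=111101 pc5: +32 =534
r62=111110 pc5: +32 =566
r63=111111 pc6: +64 =630
r64=1000000 pc1: +2 =632
r65=1000001 pc2: +4 =636
r66=1000010 pc2: +4 =640
r67=1000011 pc3: +8 =648
r68=1000100 pc2: +4 =652
r69=1000101 pc3: +8 =660
r70=1000110 pc3: +8 =668
r71=1000111 pc4: +16 =684
r72=1001000 pc2: +4 =688
r73=1001001 pc3: +8 =696
r74=1001010 pc3: +8 =704
r75=1001011 pc4: +16 =720
r76=1001100 pc3: +8 =728
r77=1001101 pc4: +16 =744
r78=1001110 pc4: +16 =760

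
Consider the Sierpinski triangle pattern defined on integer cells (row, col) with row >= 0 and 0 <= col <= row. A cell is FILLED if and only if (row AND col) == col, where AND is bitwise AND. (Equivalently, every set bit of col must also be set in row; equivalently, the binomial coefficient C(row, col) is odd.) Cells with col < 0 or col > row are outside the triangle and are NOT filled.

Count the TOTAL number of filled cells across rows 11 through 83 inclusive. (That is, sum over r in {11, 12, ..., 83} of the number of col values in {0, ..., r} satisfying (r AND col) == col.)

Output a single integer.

Answer: 890

Derivation:
r11=1011 pc3: +8 =8
r12=1100 pc2: +4 =12
r13=1101 pc3: +8 =20
r14=1110 pc3: +8 =28
r15=1111 pc4: +16 =44
r16=10000 pc1: +2 =46
r17=10001 pc2: +4 =50
r18=10010 pc2: +4 =54
r19=10011 pc3: +8 =62
r20=10100 pc2: +4 =66
r21=10101 pc3: +8 =74
r22=10110 pc3: +8 =82
r23=10111 pc4: +16 =98
r24=11000 pc2: +4 =102
r25=11001 pc3: +8 =110
r26=11010 pc3: +8 =118
r27=11011 pc4: +16 =134
r28=11100 pc3: +8 =142
r29=11101 pc4: +16 =158
r30=11110 pc4: +16 =174
r31=11111 pc5: +32 =206
r32=100000 pc1: +2 =208
r33=100001 pc2: +4 =212
r34=100010 pc2: +4 =216
r35=100011 pc3: +8 =224
r36=100100 pc2: +4 =228
r37=100101 pc3: +8 =236
r38=100110 pc3: +8 =244
r39=100111 pc4: +16 =260
r40=101000 pc2: +4 =264
r41=101001 pc3: +8 =272
r42=101010 pc3: +8 =280
r43=101011 pc4: +16 =296
r44=101100 pc3: +8 =304
r45=101101 pc4: +16 =320
r46=101110 pc4: +16 =336
r47=101111 pc5: +32 =368
r48=110000 pc2: +4 =372
r49=110001 pc3: +8 =380
r50=110010 pc3: +8 =388
r51=110011 pc4: +16 =404
r52=110100 pc3: +8 =412
r53=110101 pc4: +16 =428
r54=110110 pc4: +16 =444
r55=110111 pc5: +32 =476
r56=111000 pc3: +8 =484
r57=111001 pc4: +16 =500
r58=111010 pc4: +16 =516
r59=111011 pc5: +32 =548
r60=111100 pc4: +16 =564
r61=111101 pc5: +32 =596
r62=111110 pc5: +32 =628
r63=111111 pc6: +64 =692
r64=1000000 pc1: +2 =694
r65=1000001 pc2: +4 =698
r66=1000010 pc2: +4 =702
r67=1000011 pc3: +8 =710
r68=1000100 pc2: +4 =714
r69=1000101 pc3: +8 =722
r70=1000110 pc3: +8 =730
r71=1000111 pc4: +16 =746
r72=1001000 pc2: +4 =750
r73=1001001 pc3: +8 =758
r74=1001010 pc3: +8 =766
r75=1001011 pc4: +16 =782
r76=1001100 pc3: +8 =790
r77=1001101 pc4: +16 =806
r78=1001110 pc4: +16 =822
r79=1001111 pc5: +32 =854
r80=1010000 pc2: +4 =858
r81=1010001 pc3: +8 =866
r82=1010010 pc3: +8 =874
r83=1010011 pc4: +16 =890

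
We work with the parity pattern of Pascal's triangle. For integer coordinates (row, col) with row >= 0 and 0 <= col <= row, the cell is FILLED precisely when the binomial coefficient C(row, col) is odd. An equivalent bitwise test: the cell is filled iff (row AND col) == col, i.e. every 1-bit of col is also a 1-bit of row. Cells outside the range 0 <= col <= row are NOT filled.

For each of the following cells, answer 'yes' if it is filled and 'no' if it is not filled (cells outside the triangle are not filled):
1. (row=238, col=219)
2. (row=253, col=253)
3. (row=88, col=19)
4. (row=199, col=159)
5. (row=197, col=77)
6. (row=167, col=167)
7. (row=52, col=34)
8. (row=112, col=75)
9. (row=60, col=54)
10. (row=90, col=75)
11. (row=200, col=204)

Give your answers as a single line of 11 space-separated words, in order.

(238,219): row=0b11101110, col=0b11011011, row AND col = 0b11001010 = 202; 202 != 219 -> empty
(253,253): row=0b11111101, col=0b11111101, row AND col = 0b11111101 = 253; 253 == 253 -> filled
(88,19): row=0b1011000, col=0b10011, row AND col = 0b10000 = 16; 16 != 19 -> empty
(199,159): row=0b11000111, col=0b10011111, row AND col = 0b10000111 = 135; 135 != 159 -> empty
(197,77): row=0b11000101, col=0b1001101, row AND col = 0b1000101 = 69; 69 != 77 -> empty
(167,167): row=0b10100111, col=0b10100111, row AND col = 0b10100111 = 167; 167 == 167 -> filled
(52,34): row=0b110100, col=0b100010, row AND col = 0b100000 = 32; 32 != 34 -> empty
(112,75): row=0b1110000, col=0b1001011, row AND col = 0b1000000 = 64; 64 != 75 -> empty
(60,54): row=0b111100, col=0b110110, row AND col = 0b110100 = 52; 52 != 54 -> empty
(90,75): row=0b1011010, col=0b1001011, row AND col = 0b1001010 = 74; 74 != 75 -> empty
(200,204): col outside [0, 200] -> not filled

Answer: no yes no no no yes no no no no no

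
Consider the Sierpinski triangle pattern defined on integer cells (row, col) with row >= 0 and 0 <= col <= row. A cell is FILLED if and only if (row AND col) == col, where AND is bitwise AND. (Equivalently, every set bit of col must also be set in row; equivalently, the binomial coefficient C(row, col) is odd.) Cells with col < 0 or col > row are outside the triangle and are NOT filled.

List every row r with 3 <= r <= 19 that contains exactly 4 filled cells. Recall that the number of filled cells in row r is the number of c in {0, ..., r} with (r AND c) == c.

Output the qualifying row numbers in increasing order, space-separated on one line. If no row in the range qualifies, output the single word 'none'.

Row r has 2^popcount(r) filled cells, so we need popcount(r) = log2(4) = 2.
Scan r = 3..19 and keep those with exactly 2 one-bits:
r=3=11 popcount=2 -> KEEP
r=4=100 popcount=1 -> skip
r=5=101 popcount=2 -> KEEP
r=6=110 popcount=2 -> KEEP
r=7=111 popcount=3 -> skip
r=8=1000 popcount=1 -> skip
r=9=1001 popcount=2 -> KEEP
r=10=1010 popcount=2 -> KEEP
r=11=1011 popcount=3 -> skip
r=12=1100 popcount=2 -> KEEP
r=13=1101 popcount=3 -> skip
r=14=1110 popcount=3 -> skip
r=15=1111 popcount=4 -> skip
r=16=10000 popcount=1 -> skip
r=17=10001 popcount=2 -> KEEP
r=18=10010 popcount=2 -> KEEP
r=19=10011 popcount=3 -> skip
Kept rows: 3 5 6 9 10 12 17 18

Answer: 3 5 6 9 10 12 17 18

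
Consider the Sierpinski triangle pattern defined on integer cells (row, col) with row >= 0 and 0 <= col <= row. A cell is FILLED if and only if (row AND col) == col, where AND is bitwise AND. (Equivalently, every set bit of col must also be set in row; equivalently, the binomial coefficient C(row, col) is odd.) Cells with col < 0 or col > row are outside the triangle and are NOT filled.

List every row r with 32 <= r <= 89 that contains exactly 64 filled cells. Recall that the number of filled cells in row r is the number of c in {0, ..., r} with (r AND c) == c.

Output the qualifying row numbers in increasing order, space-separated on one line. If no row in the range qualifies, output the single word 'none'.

Row r has 2^popcount(r) filled cells, so we need popcount(r) = log2(64) = 6.
Scan r = 32..89 and keep those with exactly 6 one-bits:
r=32=100000 popcount=1 -> skip
r=33=100001 popcount=2 -> skip
r=34=100010 popcount=2 -> skip
r=35=100011 popcount=3 -> skip
r=36=100100 popcount=2 -> skip
r=37=100101 popcount=3 -> skip
r=38=100110 popcount=3 -> skip
r=39=100111 popcount=4 -> skip
r=40=101000 popcount=2 -> skip
r=41=101001 popcount=3 -> skip
r=42=101010 popcount=3 -> skip
r=43=101011 popcount=4 -> skip
r=44=101100 popcount=3 -> skip
r=45=101101 popcount=4 -> skip
r=46=101110 popcount=4 -> skip
r=47=101111 popcount=5 -> skip
r=48=110000 popcount=2 -> skip
r=49=110001 popcount=3 -> skip
r=50=110010 popcount=3 -> skip
r=51=110011 popcount=4 -> skip
r=52=110100 popcount=3 -> skip
r=53=110101 popcount=4 -> skip
r=54=110110 popcount=4 -> skip
r=55=110111 popcount=5 -> skip
r=56=111000 popcount=3 -> skip
r=57=111001 popcount=4 -> skip
r=58=111010 popcount=4 -> skip
r=59=111011 popcount=5 -> skip
r=60=111100 popcount=4 -> skip
r=61=111101 popcount=5 -> skip
r=62=111110 popcount=5 -> skip
r=63=111111 popcount=6 -> KEEP
r=64=1000000 popcount=1 -> skip
r=65=1000001 popcount=2 -> skip
r=66=1000010 popcount=2 -> skip
r=67=1000011 popcount=3 -> skip
r=68=1000100 popcount=2 -> skip
r=69=1000101 popcount=3 -> skip
r=70=1000110 popcount=3 -> skip
r=71=1000111 popcount=4 -> skip
r=72=1001000 popcount=2 -> skip
r=73=1001001 popcount=3 -> skip
r=74=1001010 popcount=3 -> skip
r=75=1001011 popcount=4 -> skip
r=76=1001100 popcount=3 -> skip
r=77=1001101 popcount=4 -> skip
r=78=1001110 popcount=4 -> skip
r=79=1001111 popcount=5 -> skip
r=80=1010000 popcount=2 -> skip
r=81=1010001 popcount=3 -> skip
r=82=1010010 popcount=3 -> skip
r=83=1010011 popcount=4 -> skip
r=84=1010100 popcount=3 -> skip
r=85=1010101 popcount=4 -> skip
r=86=1010110 popcount=4 -> skip
r=87=1010111 popcount=5 -> skip
r=88=1011000 popcount=3 -> skip
r=89=1011001 popcount=4 -> skip
Kept rows: 63

Answer: 63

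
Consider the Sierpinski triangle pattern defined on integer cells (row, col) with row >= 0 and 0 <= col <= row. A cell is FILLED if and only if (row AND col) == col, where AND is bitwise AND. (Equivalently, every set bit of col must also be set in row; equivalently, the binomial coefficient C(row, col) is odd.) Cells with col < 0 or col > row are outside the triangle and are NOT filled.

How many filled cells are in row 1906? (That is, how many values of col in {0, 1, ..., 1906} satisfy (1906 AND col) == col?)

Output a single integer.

Answer: 128

Derivation:
1906 in binary = 11101110010
popcount(1906) = number of 1-bits in 11101110010 = 7
A col c satisfies (1906 AND c) == c iff every set bit of c is also set in 1906; each of the 7 set bits of 1906 can independently be on or off in c.
count = 2^7 = 128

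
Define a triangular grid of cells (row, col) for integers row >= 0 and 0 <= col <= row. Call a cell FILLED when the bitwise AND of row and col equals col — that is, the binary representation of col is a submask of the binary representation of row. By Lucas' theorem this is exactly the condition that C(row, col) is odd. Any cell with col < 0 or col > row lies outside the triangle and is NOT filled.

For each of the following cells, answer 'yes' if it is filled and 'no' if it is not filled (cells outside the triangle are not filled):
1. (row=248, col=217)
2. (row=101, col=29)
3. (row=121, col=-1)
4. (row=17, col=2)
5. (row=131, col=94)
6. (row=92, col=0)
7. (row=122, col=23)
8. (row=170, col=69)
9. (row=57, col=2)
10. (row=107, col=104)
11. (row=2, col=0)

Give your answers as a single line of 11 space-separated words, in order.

Answer: no no no no no yes no no no yes yes

Derivation:
(248,217): row=0b11111000, col=0b11011001, row AND col = 0b11011000 = 216; 216 != 217 -> empty
(101,29): row=0b1100101, col=0b11101, row AND col = 0b101 = 5; 5 != 29 -> empty
(121,-1): col outside [0, 121] -> not filled
(17,2): row=0b10001, col=0b10, row AND col = 0b0 = 0; 0 != 2 -> empty
(131,94): row=0b10000011, col=0b1011110, row AND col = 0b10 = 2; 2 != 94 -> empty
(92,0): row=0b1011100, col=0b0, row AND col = 0b0 = 0; 0 == 0 -> filled
(122,23): row=0b1111010, col=0b10111, row AND col = 0b10010 = 18; 18 != 23 -> empty
(170,69): row=0b10101010, col=0b1000101, row AND col = 0b0 = 0; 0 != 69 -> empty
(57,2): row=0b111001, col=0b10, row AND col = 0b0 = 0; 0 != 2 -> empty
(107,104): row=0b1101011, col=0b1101000, row AND col = 0b1101000 = 104; 104 == 104 -> filled
(2,0): row=0b10, col=0b0, row AND col = 0b0 = 0; 0 == 0 -> filled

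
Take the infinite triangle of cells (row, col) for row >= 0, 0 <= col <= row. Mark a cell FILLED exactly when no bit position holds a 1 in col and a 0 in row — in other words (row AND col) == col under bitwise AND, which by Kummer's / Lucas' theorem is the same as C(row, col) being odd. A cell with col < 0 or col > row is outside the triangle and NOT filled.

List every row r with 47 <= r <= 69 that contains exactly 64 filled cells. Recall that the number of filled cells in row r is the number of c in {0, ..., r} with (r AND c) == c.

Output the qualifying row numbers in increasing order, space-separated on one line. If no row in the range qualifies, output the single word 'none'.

Answer: 63

Derivation:
Row r has 2^popcount(r) filled cells, so we need popcount(r) = log2(64) = 6.
Scan r = 47..69 and keep those with exactly 6 one-bits:
r=47=101111 popcount=5 -> skip
r=48=110000 popcount=2 -> skip
r=49=110001 popcount=3 -> skip
r=50=110010 popcount=3 -> skip
r=51=110011 popcount=4 -> skip
r=52=110100 popcount=3 -> skip
r=53=110101 popcount=4 -> skip
r=54=110110 popcount=4 -> skip
r=55=110111 popcount=5 -> skip
r=56=111000 popcount=3 -> skip
r=57=111001 popcount=4 -> skip
r=58=111010 popcount=4 -> skip
r=59=111011 popcount=5 -> skip
r=60=111100 popcount=4 -> skip
r=61=111101 popcount=5 -> skip
r=62=111110 popcount=5 -> skip
r=63=111111 popcount=6 -> KEEP
r=64=1000000 popcount=1 -> skip
r=65=1000001 popcount=2 -> skip
r=66=1000010 popcount=2 -> skip
r=67=1000011 popcount=3 -> skip
r=68=1000100 popcount=2 -> skip
r=69=1000101 popcount=3 -> skip
Kept rows: 63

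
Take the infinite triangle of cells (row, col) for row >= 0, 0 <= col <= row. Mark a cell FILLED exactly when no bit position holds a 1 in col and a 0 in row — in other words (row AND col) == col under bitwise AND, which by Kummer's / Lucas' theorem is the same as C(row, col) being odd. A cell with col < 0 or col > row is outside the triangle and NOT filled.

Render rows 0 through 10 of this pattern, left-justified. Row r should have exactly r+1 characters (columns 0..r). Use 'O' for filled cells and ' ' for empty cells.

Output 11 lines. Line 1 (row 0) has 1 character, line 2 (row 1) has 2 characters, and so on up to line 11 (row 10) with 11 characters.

r0=0: O
r1=1: OO
r2=10: O O
r3=11: OOOO
r4=100: O   O
r5=101: OO  OO
r6=110: O O O O
r7=111: OOOOOOOO
r8=1000: O       O
r9=1001: OO      OO
r10=1010: O O     O O

Answer: O
OO
O O
OOOO
O   O
OO  OO
O O O O
OOOOOOOO
O       O
OO      OO
O O     O O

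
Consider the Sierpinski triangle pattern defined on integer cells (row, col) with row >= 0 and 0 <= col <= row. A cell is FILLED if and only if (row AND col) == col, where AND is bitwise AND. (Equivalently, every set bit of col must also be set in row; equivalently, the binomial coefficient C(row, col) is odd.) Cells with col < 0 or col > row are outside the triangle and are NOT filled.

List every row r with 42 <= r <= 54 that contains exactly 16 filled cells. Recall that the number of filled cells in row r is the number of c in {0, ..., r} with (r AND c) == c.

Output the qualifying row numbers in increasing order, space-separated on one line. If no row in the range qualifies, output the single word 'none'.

Row r has 2^popcount(r) filled cells, so we need popcount(r) = log2(16) = 4.
Scan r = 42..54 and keep those with exactly 4 one-bits:
r=42=101010 popcount=3 -> skip
r=43=101011 popcount=4 -> KEEP
r=44=101100 popcount=3 -> skip
r=45=101101 popcount=4 -> KEEP
r=46=101110 popcount=4 -> KEEP
r=47=101111 popcount=5 -> skip
r=48=110000 popcount=2 -> skip
r=49=110001 popcount=3 -> skip
r=50=110010 popcount=3 -> skip
r=51=110011 popcount=4 -> KEEP
r=52=110100 popcount=3 -> skip
r=53=110101 popcount=4 -> KEEP
r=54=110110 popcount=4 -> KEEP
Kept rows: 43 45 46 51 53 54

Answer: 43 45 46 51 53 54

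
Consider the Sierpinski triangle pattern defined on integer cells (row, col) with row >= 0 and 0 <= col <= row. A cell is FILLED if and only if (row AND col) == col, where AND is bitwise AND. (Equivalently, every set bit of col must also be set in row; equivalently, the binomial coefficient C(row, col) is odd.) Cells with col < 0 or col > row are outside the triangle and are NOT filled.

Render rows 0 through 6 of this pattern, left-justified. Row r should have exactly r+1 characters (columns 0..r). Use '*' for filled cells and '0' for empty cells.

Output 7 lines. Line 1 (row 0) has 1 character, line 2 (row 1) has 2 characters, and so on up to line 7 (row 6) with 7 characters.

r0=0: *
r1=1: **
r2=10: *0*
r3=11: ****
r4=100: *000*
r5=101: **00**
r6=110: *0*0*0*

Answer: *
**
*0*
****
*000*
**00**
*0*0*0*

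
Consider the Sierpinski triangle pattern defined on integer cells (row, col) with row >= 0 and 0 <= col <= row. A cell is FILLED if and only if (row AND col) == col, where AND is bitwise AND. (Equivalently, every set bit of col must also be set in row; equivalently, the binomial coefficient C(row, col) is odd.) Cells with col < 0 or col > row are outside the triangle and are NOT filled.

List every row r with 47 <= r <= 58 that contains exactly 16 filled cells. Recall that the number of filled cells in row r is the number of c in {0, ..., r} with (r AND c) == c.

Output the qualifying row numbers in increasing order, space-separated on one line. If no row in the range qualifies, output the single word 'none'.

Row r has 2^popcount(r) filled cells, so we need popcount(r) = log2(16) = 4.
Scan r = 47..58 and keep those with exactly 4 one-bits:
r=47=101111 popcount=5 -> skip
r=48=110000 popcount=2 -> skip
r=49=110001 popcount=3 -> skip
r=50=110010 popcount=3 -> skip
r=51=110011 popcount=4 -> KEEP
r=52=110100 popcount=3 -> skip
r=53=110101 popcount=4 -> KEEP
r=54=110110 popcount=4 -> KEEP
r=55=110111 popcount=5 -> skip
r=56=111000 popcount=3 -> skip
r=57=111001 popcount=4 -> KEEP
r=58=111010 popcount=4 -> KEEP
Kept rows: 51 53 54 57 58

Answer: 51 53 54 57 58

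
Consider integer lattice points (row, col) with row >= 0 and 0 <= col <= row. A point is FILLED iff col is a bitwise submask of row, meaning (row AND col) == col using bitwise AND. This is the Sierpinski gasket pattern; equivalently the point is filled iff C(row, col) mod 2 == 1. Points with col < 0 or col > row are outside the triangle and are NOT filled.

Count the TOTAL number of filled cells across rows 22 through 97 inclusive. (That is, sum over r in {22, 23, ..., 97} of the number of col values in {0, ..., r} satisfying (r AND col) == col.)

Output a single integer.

Answer: 1116

Derivation:
r22=10110 pc3: +8 =8
r23=10111 pc4: +16 =24
r24=11000 pc2: +4 =28
r25=11001 pc3: +8 =36
r26=11010 pc3: +8 =44
r27=11011 pc4: +16 =60
r28=11100 pc3: +8 =68
r29=11101 pc4: +16 =84
r30=11110 pc4: +16 =100
r31=11111 pc5: +32 =132
r32=100000 pc1: +2 =134
r33=100001 pc2: +4 =138
r34=100010 pc2: +4 =142
r35=100011 pc3: +8 =150
r36=100100 pc2: +4 =154
r37=100101 pc3: +8 =162
r38=100110 pc3: +8 =170
r39=100111 pc4: +16 =186
r40=101000 pc2: +4 =190
r41=101001 pc3: +8 =198
r42=101010 pc3: +8 =206
r43=101011 pc4: +16 =222
r44=101100 pc3: +8 =230
r45=101101 pc4: +16 =246
r46=101110 pc4: +16 =262
r47=101111 pc5: +32 =294
r48=110000 pc2: +4 =298
r49=110001 pc3: +8 =306
r50=110010 pc3: +8 =314
r51=110011 pc4: +16 =330
r52=110100 pc3: +8 =338
r53=110101 pc4: +16 =354
r54=110110 pc4: +16 =370
r55=110111 pc5: +32 =402
r56=111000 pc3: +8 =410
r57=111001 pc4: +16 =426
r58=111010 pc4: +16 =442
r59=111011 pc5: +32 =474
r60=111100 pc4: +16 =490
r61=111101 pc5: +32 =522
r62=111110 pc5: +32 =554
r63=111111 pc6: +64 =618
r64=1000000 pc1: +2 =620
r65=1000001 pc2: +4 =624
r66=1000010 pc2: +4 =628
r67=1000011 pc3: +8 =636
r68=1000100 pc2: +4 =640
r69=1000101 pc3: +8 =648
r70=1000110 pc3: +8 =656
r71=1000111 pc4: +16 =672
r72=1001000 pc2: +4 =676
r73=1001001 pc3: +8 =684
r74=1001010 pc3: +8 =692
r75=1001011 pc4: +16 =708
r76=1001100 pc3: +8 =716
r77=1001101 pc4: +16 =732
r78=1001110 pc4: +16 =748
r79=1001111 pc5: +32 =780
r80=1010000 pc2: +4 =784
r81=1010001 pc3: +8 =792
r82=1010010 pc3: +8 =800
r83=1010011 pc4: +16 =816
r84=1010100 pc3: +8 =824
r85=1010101 pc4: +16 =840
r86=1010110 pc4: +16 =856
r87=1010111 pc5: +32 =888
r88=1011000 pc3: +8 =896
r89=1011001 pc4: +16 =912
r90=1011010 pc4: +16 =928
r91=1011011 pc5: +32 =960
r92=1011100 pc4: +16 =976
r93=1011101 pc5: +32 =1008
r94=1011110 pc5: +32 =1040
r95=1011111 pc6: +64 =1104
r96=1100000 pc2: +4 =1108
r97=1100001 pc3: +8 =1116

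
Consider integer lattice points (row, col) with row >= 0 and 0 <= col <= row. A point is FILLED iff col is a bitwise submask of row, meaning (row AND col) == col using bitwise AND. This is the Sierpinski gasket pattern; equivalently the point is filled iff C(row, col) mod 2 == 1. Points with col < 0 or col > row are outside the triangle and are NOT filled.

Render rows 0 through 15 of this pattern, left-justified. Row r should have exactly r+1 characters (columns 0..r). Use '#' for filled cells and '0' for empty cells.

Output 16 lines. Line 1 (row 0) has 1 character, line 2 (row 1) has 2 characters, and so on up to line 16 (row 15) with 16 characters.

Answer: #
##
#0#
####
#000#
##00##
#0#0#0#
########
#0000000#
##000000##
#0#00000#0#
####0000####
#000#000#000#
##00##00##00##
#0#0#0#0#0#0#0#
################

Derivation:
r0=0: #
r1=1: ##
r2=10: #0#
r3=11: ####
r4=100: #000#
r5=101: ##00##
r6=110: #0#0#0#
r7=111: ########
r8=1000: #0000000#
r9=1001: ##000000##
r10=1010: #0#00000#0#
r11=1011: ####0000####
r12=1100: #000#000#000#
r13=1101: ##00##00##00##
r14=1110: #0#0#0#0#0#0#0#
r15=1111: ################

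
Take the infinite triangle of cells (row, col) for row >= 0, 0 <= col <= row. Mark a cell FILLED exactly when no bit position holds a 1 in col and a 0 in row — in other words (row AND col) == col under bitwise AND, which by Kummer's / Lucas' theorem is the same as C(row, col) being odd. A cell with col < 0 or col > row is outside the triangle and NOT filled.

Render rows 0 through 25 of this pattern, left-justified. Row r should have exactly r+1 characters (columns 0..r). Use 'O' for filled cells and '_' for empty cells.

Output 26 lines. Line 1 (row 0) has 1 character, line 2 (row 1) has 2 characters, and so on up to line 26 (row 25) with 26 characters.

Answer: O
OO
O_O
OOOO
O___O
OO__OO
O_O_O_O
OOOOOOOO
O_______O
OO______OO
O_O_____O_O
OOOO____OOOO
O___O___O___O
OO__OO__OO__OO
O_O_O_O_O_O_O_O
OOOOOOOOOOOOOOOO
O_______________O
OO______________OO
O_O_____________O_O
OOOO____________OOOO
O___O___________O___O
OO__OO__________OO__OO
O_O_O_O_________O_O_O_O
OOOOOOOO________OOOOOOOO
O_______O_______O_______O
OO______OO______OO______OO

Derivation:
r0=0: O
r1=1: OO
r2=10: O_O
r3=11: OOOO
r4=100: O___O
r5=101: OO__OO
r6=110: O_O_O_O
r7=111: OOOOOOOO
r8=1000: O_______O
r9=1001: OO______OO
r10=1010: O_O_____O_O
r11=1011: OOOO____OOOO
r12=1100: O___O___O___O
r13=1101: OO__OO__OO__OO
r14=1110: O_O_O_O_O_O_O_O
r15=1111: OOOOOOOOOOOOOOOO
r16=10000: O_______________O
r17=10001: OO______________OO
r18=10010: O_O_____________O_O
r19=10011: OOOO____________OOOO
r20=10100: O___O___________O___O
r21=10101: OO__OO__________OO__OO
r22=10110: O_O_O_O_________O_O_O_O
r23=10111: OOOOOOOO________OOOOOOOO
r24=11000: O_______O_______O_______O
r25=11001: OO______OO______OO______OO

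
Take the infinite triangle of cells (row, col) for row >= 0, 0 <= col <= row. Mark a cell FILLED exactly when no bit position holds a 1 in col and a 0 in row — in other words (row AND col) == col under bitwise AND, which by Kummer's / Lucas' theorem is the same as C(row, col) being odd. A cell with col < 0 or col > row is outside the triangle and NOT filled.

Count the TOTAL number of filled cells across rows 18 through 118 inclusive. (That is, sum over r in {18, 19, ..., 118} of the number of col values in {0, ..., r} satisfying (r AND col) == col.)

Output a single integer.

Answer: 1604

Derivation:
r18=10010 pc2: +4 =4
r19=10011 pc3: +8 =12
r20=10100 pc2: +4 =16
r21=10101 pc3: +8 =24
r22=10110 pc3: +8 =32
r23=10111 pc4: +16 =48
r24=11000 pc2: +4 =52
r25=11001 pc3: +8 =60
r26=11010 pc3: +8 =68
r27=11011 pc4: +16 =84
r28=11100 pc3: +8 =92
r29=11101 pc4: +16 =108
r30=11110 pc4: +16 =124
r31=11111 pc5: +32 =156
r32=100000 pc1: +2 =158
r33=100001 pc2: +4 =162
r34=100010 pc2: +4 =166
r35=100011 pc3: +8 =174
r36=100100 pc2: +4 =178
r37=100101 pc3: +8 =186
r38=100110 pc3: +8 =194
r39=100111 pc4: +16 =210
r40=101000 pc2: +4 =214
r41=101001 pc3: +8 =222
r42=101010 pc3: +8 =230
r43=101011 pc4: +16 =246
r44=101100 pc3: +8 =254
r45=101101 pc4: +16 =270
r46=101110 pc4: +16 =286
r47=101111 pc5: +32 =318
r48=110000 pc2: +4 =322
r49=110001 pc3: +8 =330
r50=110010 pc3: +8 =338
r51=110011 pc4: +16 =354
r52=110100 pc3: +8 =362
r53=110101 pc4: +16 =378
r54=110110 pc4: +16 =394
r55=110111 pc5: +32 =426
r56=111000 pc3: +8 =434
r57=111001 pc4: +16 =450
r58=111010 pc4: +16 =466
r59=111011 pc5: +32 =498
r60=111100 pc4: +16 =514
r61=111101 pc5: +32 =546
r62=111110 pc5: +32 =578
r63=111111 pc6: +64 =642
r64=1000000 pc1: +2 =644
r65=1000001 pc2: +4 =648
r66=1000010 pc2: +4 =652
r67=1000011 pc3: +8 =660
r68=1000100 pc2: +4 =664
r69=1000101 pc3: +8 =672
r70=1000110 pc3: +8 =680
r71=1000111 pc4: +16 =696
r72=1001000 pc2: +4 =700
r73=1001001 pc3: +8 =708
r74=1001010 pc3: +8 =716
r75=1001011 pc4: +16 =732
r76=1001100 pc3: +8 =740
r77=1001101 pc4: +16 =756
r78=1001110 pc4: +16 =772
r79=1001111 pc5: +32 =804
r80=1010000 pc2: +4 =808
r81=1010001 pc3: +8 =816
r82=1010010 pc3: +8 =824
r83=1010011 pc4: +16 =840
r84=1010100 pc3: +8 =848
r85=1010101 pc4: +16 =864
r86=1010110 pc4: +16 =880
r87=1010111 pc5: +32 =912
r88=1011000 pc3: +8 =920
r89=1011001 pc4: +16 =936
r90=1011010 pc4: +16 =952
r91=1011011 pc5: +32 =984
r92=1011100 pc4: +16 =1000
r93=1011101 pc5: +32 =1032
r94=1011110 pc5: +32 =1064
r95=1011111 pc6: +64 =1128
r96=1100000 pc2: +4 =1132
r97=1100001 pc3: +8 =1140
r98=1100010 pc3: +8 =1148
r99=1100011 pc4: +16 =1164
r100=1100100 pc3: +8 =1172
r101=1100101 pc4: +16 =1188
r102=1100110 pc4: +16 =1204
r103=1100111 pc5: +32 =1236
r104=1101000 pc3: +8 =1244
r105=1101001 pc4: +16 =1260
r106=1101010 pc4: +16 =1276
r107=1101011 pc5: +32 =1308
r108=1101100 pc4: +16 =1324
r109=1101101 pc5: +32 =1356
r110=1101110 pc5: +32 =1388
r111=1101111 pc6: +64 =1452
r112=1110000 pc3: +8 =1460
r113=1110001 pc4: +16 =1476
r114=1110010 pc4: +16 =1492
r115=1110011 pc5: +32 =1524
r116=1110100 pc4: +16 =1540
r117=1110101 pc5: +32 =1572
r118=1110110 pc5: +32 =1604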